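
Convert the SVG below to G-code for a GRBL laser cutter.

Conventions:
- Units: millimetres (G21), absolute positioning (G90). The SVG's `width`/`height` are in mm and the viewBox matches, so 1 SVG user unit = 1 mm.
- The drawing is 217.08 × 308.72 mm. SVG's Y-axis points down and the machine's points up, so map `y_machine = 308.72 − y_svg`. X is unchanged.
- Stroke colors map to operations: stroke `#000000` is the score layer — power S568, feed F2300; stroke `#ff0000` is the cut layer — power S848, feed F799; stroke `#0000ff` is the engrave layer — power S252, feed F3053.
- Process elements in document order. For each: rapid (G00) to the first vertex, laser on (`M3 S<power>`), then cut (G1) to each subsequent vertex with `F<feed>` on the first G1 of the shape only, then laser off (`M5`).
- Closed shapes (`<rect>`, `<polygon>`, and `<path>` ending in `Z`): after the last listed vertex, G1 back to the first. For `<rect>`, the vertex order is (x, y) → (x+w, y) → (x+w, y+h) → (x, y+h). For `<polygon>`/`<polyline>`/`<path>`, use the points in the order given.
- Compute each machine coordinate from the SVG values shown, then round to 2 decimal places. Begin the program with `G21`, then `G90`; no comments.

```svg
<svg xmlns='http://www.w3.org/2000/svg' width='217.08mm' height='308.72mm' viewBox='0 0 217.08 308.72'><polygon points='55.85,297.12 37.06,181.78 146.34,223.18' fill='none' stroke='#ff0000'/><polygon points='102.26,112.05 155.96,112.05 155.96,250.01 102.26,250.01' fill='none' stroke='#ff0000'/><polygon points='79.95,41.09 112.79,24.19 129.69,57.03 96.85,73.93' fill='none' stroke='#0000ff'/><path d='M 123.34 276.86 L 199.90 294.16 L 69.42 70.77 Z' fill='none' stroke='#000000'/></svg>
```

G21
G90
G00 X55.85 Y11.60
M3 S848
G1 X37.06 Y126.94 F799
G1 X146.34 Y85.54
G1 X55.85 Y11.60
M5
G00 X102.26 Y196.67
M3 S848
G1 X155.96 Y196.67 F799
G1 X155.96 Y58.71
G1 X102.26 Y58.71
G1 X102.26 Y196.67
M5
G00 X79.95 Y267.63
M3 S252
G1 X112.79 Y284.53 F3053
G1 X129.69 Y251.69
G1 X96.85 Y234.79
G1 X79.95 Y267.63
M5
G00 X123.34 Y31.86
M3 S568
G1 X199.90 Y14.56 F2300
G1 X69.42 Y237.95
G1 X123.34 Y31.86
M5

viewBox `0 0 217.08 308.72` with mm width/height → 1 unit = 1 mm. Flip: y_m = 308.72 − y_svg.

**Shape 1** — `<polygon>` regular polygon, stroke `#ff0000` → cut (S848, F799). Machine vertices: (55.85,11.60) → (37.06,126.94) → (146.34,85.54) → (55.85,11.60). Closed: final G1 returns to the first vertex.

**Shape 2** — `<polygon>` rectangle, stroke `#ff0000` → cut (S848, F799). Machine vertices: (102.26,196.67) → (155.96,196.67) → (155.96,58.71) → (102.26,58.71) → (102.26,196.67). Closed: final G1 returns to the first vertex.

**Shape 3** — `<polygon>` regular polygon, stroke `#0000ff` → engrave (S252, F3053). Machine vertices: (79.95,267.63) → (112.79,284.53) → (129.69,251.69) → (96.85,234.79) → (79.95,267.63). Closed: final G1 returns to the first vertex.

**Shape 4** — `<path>` closed polygon, stroke `#000000` → score (S568, F2300). Machine vertices: (123.34,31.86) → (199.90,14.56) → (69.42,237.95) → (123.34,31.86). Closed: final G1 returns to the first vertex.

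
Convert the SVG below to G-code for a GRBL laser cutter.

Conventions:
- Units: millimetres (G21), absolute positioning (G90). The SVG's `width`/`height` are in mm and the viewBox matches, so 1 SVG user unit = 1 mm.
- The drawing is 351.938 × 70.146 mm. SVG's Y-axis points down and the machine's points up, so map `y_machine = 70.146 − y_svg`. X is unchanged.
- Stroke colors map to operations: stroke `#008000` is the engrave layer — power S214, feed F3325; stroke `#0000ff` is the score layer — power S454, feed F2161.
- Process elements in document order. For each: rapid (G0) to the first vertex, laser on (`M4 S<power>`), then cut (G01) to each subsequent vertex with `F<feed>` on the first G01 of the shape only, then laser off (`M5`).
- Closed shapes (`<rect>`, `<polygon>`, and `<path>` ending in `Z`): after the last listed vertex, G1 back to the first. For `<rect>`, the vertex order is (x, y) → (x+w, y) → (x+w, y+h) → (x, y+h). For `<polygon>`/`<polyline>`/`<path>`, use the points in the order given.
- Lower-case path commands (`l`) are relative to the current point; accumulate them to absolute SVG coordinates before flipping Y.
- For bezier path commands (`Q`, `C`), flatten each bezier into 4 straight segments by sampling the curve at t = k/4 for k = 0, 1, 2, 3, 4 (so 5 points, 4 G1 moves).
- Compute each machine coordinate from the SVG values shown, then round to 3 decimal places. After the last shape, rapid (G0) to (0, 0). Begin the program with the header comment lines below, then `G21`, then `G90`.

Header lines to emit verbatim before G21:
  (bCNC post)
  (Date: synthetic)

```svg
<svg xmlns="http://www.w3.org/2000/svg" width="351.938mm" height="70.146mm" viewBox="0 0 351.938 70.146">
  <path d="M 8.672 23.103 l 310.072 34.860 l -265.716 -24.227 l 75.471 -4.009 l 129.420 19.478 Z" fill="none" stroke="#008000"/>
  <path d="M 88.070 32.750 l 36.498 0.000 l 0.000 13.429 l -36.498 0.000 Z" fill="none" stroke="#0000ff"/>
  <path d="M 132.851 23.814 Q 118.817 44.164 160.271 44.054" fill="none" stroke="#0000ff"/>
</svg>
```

1 u = 1 mm; y_m = 70.146 − y.

[1] `<path>` closed polygon, #008000→engrave S214 F3325: (8.672,47.043) → (318.744,12.183) → (53.028,36.410) → (128.499,40.419) → (257.919,20.941) → (8.672,47.043) (closed)

[2] `<path>` rectangle, #0000ff→score S454 F2161: (88.070,37.396) → (124.568,37.396) → (124.568,23.967) → (88.070,23.967) → (88.070,37.396) (closed)

[3] `<path>` quadratic bezier, #0000ff→score S454 F2161: (132.851,46.332) → (129.302,37.436) → (132.689,31.097) → (143.012,27.316) → (160.271,26.092)

(bCNC post)
(Date: synthetic)
G21
G90
G0 X8.672 Y47.043
M4 S214
G01 X318.744 Y12.183 F3325
G01 X53.028 Y36.410
G01 X128.499 Y40.419
G01 X257.919 Y20.941
G01 X8.672 Y47.043
M5
G0 X88.070 Y37.396
M4 S454
G01 X124.568 Y37.396 F2161
G01 X124.568 Y23.967
G01 X88.070 Y23.967
G01 X88.070 Y37.396
M5
G0 X132.851 Y46.332
M4 S454
G01 X129.302 Y37.436 F2161
G01 X132.689 Y31.097
G01 X143.012 Y27.316
G01 X160.271 Y26.092
M5
G0 X0.000 Y0.000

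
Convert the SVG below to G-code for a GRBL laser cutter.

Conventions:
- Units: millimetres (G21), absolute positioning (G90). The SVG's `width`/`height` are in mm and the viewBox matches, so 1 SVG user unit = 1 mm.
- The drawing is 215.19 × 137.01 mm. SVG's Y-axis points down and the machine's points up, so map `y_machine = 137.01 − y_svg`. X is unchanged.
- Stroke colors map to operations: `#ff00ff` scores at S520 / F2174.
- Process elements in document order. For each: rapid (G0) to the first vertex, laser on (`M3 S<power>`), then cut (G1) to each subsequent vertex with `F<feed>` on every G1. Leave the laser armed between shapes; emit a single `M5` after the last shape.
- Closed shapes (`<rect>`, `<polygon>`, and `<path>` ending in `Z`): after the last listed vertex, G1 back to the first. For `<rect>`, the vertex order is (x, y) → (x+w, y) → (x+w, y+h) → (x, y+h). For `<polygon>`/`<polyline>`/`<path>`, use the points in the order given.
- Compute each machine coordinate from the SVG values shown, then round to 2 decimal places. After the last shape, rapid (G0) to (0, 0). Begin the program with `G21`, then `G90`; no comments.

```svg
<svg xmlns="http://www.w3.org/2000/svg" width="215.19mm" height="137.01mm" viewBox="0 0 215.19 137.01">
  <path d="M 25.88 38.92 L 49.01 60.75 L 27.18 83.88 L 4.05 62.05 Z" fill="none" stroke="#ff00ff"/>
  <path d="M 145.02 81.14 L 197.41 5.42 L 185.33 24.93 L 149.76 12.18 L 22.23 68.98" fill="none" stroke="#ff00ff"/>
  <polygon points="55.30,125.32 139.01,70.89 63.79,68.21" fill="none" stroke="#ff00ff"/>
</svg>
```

G21
G90
G0 X25.88 Y98.09
M3 S520
G1 X49.01 Y76.26 F2174
G1 X27.18 Y53.13 F2174
G1 X4.05 Y74.96 F2174
G1 X25.88 Y98.09 F2174
G0 X145.02 Y55.87
M3 S520
G1 X197.41 Y131.59 F2174
G1 X185.33 Y112.08 F2174
G1 X149.76 Y124.83 F2174
G1 X22.23 Y68.03 F2174
G0 X55.30 Y11.69
M3 S520
G1 X139.01 Y66.12 F2174
G1 X63.79 Y68.80 F2174
G1 X55.30 Y11.69 F2174
M5
G0 X0.00 Y0.00

Since the viewBox matches the mm dimensions, user units are millimetres directly. The only transform is the Y-flip y_m = 137.01 − y_svg.

Shape 1 is a regular polygon drawn with `<path>`. Its stroke #ff00ff means score at S520, F2174. After flipping Y the toolpath is (25.88,98.09) → (49.01,76.26) → (27.18,53.13) → (4.05,74.96) → (25.88,98.09), returning to the start.

Shape 2 is a open polyline drawn with `<path>`. Its stroke #ff00ff means score at S520, F2174. After flipping Y the toolpath is (145.02,55.87) → (197.41,131.59) → (185.33,112.08) → (149.76,124.83) → (22.23,68.03).

Shape 3 is a closed polygon drawn with `<polygon>`. Its stroke #ff00ff means score at S520, F2174. After flipping Y the toolpath is (55.30,11.69) → (139.01,66.12) → (63.79,68.80) → (55.30,11.69), returning to the start.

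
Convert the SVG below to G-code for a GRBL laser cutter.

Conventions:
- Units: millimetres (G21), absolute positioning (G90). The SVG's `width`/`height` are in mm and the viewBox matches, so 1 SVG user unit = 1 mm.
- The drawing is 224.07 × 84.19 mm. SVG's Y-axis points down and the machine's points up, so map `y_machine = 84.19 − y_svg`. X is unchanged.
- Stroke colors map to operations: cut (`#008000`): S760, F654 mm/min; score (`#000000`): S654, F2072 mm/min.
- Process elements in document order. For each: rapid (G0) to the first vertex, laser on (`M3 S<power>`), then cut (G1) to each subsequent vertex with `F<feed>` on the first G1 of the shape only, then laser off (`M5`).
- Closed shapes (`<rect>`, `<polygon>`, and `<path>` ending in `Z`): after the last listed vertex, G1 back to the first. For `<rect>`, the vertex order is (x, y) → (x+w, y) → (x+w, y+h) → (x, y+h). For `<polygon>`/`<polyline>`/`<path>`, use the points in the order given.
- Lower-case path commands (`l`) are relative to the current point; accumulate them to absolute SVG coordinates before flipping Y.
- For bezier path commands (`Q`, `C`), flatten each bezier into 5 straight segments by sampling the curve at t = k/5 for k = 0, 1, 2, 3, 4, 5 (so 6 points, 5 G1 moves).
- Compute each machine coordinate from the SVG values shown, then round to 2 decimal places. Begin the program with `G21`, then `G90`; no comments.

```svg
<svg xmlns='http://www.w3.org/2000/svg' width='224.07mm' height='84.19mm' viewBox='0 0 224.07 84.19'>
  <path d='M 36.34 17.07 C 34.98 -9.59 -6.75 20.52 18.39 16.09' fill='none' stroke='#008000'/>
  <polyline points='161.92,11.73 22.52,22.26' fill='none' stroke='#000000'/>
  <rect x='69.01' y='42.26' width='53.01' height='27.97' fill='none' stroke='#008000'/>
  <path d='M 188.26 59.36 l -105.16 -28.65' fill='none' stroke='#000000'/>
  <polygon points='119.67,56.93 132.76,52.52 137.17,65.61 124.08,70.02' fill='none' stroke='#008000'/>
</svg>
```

G21
G90
G0 X36.34 Y67.12
M3 S760
G1 X31.54 Y77.03 F654
G1 X22.19 Y77.71
G1 X13.46 Y73.52
G1 X10.47 Y68.86
G1 X18.39 Y68.10
M5
G0 X161.92 Y72.46
M3 S654
G1 X22.52 Y61.93 F2072
M5
G0 X69.01 Y41.93
M3 S760
G1 X122.02 Y41.93 F654
G1 X122.02 Y13.96
G1 X69.01 Y13.96
G1 X69.01 Y41.93
M5
G0 X188.26 Y24.83
M3 S654
G1 X83.10 Y53.48 F2072
M5
G0 X119.67 Y27.26
M3 S760
G1 X132.76 Y31.67 F654
G1 X137.17 Y18.58
G1 X124.08 Y14.17
G1 X119.67 Y27.26
M5

viewBox `0 0 224.07 84.19` with mm width/height → 1 unit = 1 mm. Flip: y_m = 84.19 − y_svg.

**Shape 1** — `<path>` cubic bezier, stroke `#008000` → cut (S760, F654). Control points (SVG): P0=(36.34,17.07), P1=(34.98,-9.59), P2=(-6.75,20.52), P3=(18.39,16.09); sampled at t=k/5. Machine vertices: (36.34,67.12) → (31.54,77.03) → (22.19,77.71) → (13.46,73.52) → (10.47,68.86) → (18.39,68.10). Open path.

**Shape 2** — `<polyline>` line segment, stroke `#000000` → score (S654, F2072). Machine vertices: (161.92,72.46) → (22.52,61.93). Open path.

**Shape 3** — `<rect>` rectangle, stroke `#008000` → cut (S760, F654). Machine vertices: (69.01,41.93) → (122.02,41.93) → (122.02,13.96) → (69.01,13.96) → (69.01,41.93). Closed: final G1 returns to the first vertex.

**Shape 4** — `<path>` line segment, stroke `#000000` → score (S654, F2072). Machine vertices: (188.26,24.83) → (83.10,53.48). Open path.

**Shape 5** — `<polygon>` regular polygon, stroke `#008000` → cut (S760, F654). Machine vertices: (119.67,27.26) → (132.76,31.67) → (137.17,18.58) → (124.08,14.17) → (119.67,27.26). Closed: final G1 returns to the first vertex.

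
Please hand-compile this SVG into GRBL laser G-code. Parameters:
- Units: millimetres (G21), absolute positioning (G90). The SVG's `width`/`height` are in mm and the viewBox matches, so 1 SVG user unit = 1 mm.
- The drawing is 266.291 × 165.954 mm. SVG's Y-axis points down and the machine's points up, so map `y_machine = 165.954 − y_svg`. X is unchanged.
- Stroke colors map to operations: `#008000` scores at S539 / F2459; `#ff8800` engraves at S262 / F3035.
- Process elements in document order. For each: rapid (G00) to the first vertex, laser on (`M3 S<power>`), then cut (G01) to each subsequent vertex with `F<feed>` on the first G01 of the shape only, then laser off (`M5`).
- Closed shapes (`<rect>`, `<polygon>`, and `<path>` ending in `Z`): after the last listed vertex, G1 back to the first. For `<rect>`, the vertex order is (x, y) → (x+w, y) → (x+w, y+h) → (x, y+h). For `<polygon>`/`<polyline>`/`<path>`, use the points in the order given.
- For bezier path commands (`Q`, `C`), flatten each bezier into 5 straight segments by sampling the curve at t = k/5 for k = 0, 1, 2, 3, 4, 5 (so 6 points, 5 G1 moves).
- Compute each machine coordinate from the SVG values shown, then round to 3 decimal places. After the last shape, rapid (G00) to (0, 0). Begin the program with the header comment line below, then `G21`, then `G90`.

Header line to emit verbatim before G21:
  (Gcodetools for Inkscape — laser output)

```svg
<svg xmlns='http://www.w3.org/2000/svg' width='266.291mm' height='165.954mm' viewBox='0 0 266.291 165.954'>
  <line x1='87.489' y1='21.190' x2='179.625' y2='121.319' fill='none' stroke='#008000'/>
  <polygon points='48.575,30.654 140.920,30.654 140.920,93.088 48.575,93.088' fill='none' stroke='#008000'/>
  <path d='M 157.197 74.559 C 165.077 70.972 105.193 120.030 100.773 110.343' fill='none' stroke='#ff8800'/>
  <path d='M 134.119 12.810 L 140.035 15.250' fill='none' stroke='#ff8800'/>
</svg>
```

(Gcodetools for Inkscape — laser output)
G21
G90
G00 X87.489 Y144.764
M3 S539
G01 X179.625 Y44.635 F2459
M5
G00 X48.575 Y135.300
M3 S539
G01 X140.920 Y135.300 F2459
G01 X140.920 Y72.866
G01 X48.575 Y72.866
G01 X48.575 Y135.300
M5
G00 X157.197 Y91.395
M3 S262
G01 X154.779 Y88.121 F3035
G01 X142.013 Y77.559
G01 X124.813 Y65.055
G01 X109.095 Y55.957
G01 X100.773 Y55.611
M5
G00 X134.119 Y153.144
M3 S262
G01 X140.035 Y150.704 F3035
M5
G00 X0.000 Y0.000

viewBox `0 0 266.291 165.954` with mm width/height → 1 unit = 1 mm. Flip: y_m = 165.954 − y_svg.

**Shape 1** — `<line>` line segment, stroke `#008000` → score (S539, F2459). Machine vertices: (87.489,144.764) → (179.625,44.635). Open path.

**Shape 2** — `<polygon>` rectangle, stroke `#008000` → score (S539, F2459). Machine vertices: (48.575,135.300) → (140.920,135.300) → (140.920,72.866) → (48.575,72.866) → (48.575,135.300). Closed: final G1 returns to the first vertex.

**Shape 3** — `<path>` cubic bezier, stroke `#ff8800` → engrave (S262, F3035). Control points (SVG): P0=(157.197,74.559), P1=(165.077,70.972), P2=(105.193,120.030), P3=(100.773,110.343); sampled at t=k/5. Machine vertices: (157.197,91.395) → (154.779,88.121) → (142.013,77.559) → (124.813,65.055) → (109.095,55.957) → (100.773,55.611). Open path.

**Shape 4** — `<path>` line segment, stroke `#ff8800` → engrave (S262, F3035). Machine vertices: (134.119,153.144) → (140.035,150.704). Open path.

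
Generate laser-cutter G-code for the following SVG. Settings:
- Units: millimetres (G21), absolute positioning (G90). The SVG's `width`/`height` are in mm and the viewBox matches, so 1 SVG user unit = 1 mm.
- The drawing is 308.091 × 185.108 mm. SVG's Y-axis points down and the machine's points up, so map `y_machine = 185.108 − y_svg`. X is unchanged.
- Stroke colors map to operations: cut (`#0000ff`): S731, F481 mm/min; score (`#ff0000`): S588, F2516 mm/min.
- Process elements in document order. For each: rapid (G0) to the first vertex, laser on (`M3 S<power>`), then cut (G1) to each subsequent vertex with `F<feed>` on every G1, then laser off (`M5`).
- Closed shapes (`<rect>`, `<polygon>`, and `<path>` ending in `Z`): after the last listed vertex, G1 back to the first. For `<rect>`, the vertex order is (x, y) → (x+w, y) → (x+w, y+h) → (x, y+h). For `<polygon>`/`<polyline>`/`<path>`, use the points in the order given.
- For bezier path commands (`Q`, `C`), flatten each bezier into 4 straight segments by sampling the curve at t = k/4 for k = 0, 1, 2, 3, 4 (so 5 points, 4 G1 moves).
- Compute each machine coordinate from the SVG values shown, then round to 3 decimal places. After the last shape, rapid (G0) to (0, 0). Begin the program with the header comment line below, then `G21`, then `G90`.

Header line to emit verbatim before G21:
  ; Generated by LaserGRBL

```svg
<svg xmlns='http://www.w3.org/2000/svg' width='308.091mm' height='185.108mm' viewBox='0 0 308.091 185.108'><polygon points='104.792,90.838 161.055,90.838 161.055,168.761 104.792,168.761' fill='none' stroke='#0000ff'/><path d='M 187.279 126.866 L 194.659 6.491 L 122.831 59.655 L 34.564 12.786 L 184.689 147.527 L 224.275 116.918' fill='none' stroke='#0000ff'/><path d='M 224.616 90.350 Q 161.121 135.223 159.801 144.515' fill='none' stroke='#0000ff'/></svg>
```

viewBox `0 0 308.091 185.108` with mm width/height → 1 unit = 1 mm. Flip: y_m = 185.108 − y_svg.

**Shape 1** — `<polygon>` rectangle, stroke `#0000ff` → cut (S731, F481). Machine vertices: (104.792,94.270) → (161.055,94.270) → (161.055,16.347) → (104.792,16.347) → (104.792,94.270). Closed: final G1 returns to the first vertex.

**Shape 2** — `<path>` open polyline, stroke `#0000ff` → cut (S731, F481). Machine vertices: (187.279,58.242) → (194.659,178.617) → (122.831,125.453) → (34.564,172.322) → (184.689,37.581) → (224.275,68.190). Open path.

**Shape 3** — `<path>` quadratic bezier, stroke `#0000ff` → cut (S731, F481). Control points (SVG): P0=(224.616,90.350), P1=(161.121,135.223), P2=(159.801,144.515); sampled at t=k/4. Machine vertices: (224.616,94.758) → (196.754,74.545) → (176.665,58.780) → (164.347,47.463) → (159.801,40.593). Open path.

; Generated by LaserGRBL
G21
G90
G0 X104.792 Y94.270
M3 S731
G1 X161.055 Y94.270 F481
G1 X161.055 Y16.347 F481
G1 X104.792 Y16.347 F481
G1 X104.792 Y94.270 F481
M5
G0 X187.279 Y58.242
M3 S731
G1 X194.659 Y178.617 F481
G1 X122.831 Y125.453 F481
G1 X34.564 Y172.322 F481
G1 X184.689 Y37.581 F481
G1 X224.275 Y68.190 F481
M5
G0 X224.616 Y94.758
M3 S731
G1 X196.754 Y74.545 F481
G1 X176.665 Y58.780 F481
G1 X164.347 Y47.463 F481
G1 X159.801 Y40.593 F481
M5
G0 X0.000 Y0.000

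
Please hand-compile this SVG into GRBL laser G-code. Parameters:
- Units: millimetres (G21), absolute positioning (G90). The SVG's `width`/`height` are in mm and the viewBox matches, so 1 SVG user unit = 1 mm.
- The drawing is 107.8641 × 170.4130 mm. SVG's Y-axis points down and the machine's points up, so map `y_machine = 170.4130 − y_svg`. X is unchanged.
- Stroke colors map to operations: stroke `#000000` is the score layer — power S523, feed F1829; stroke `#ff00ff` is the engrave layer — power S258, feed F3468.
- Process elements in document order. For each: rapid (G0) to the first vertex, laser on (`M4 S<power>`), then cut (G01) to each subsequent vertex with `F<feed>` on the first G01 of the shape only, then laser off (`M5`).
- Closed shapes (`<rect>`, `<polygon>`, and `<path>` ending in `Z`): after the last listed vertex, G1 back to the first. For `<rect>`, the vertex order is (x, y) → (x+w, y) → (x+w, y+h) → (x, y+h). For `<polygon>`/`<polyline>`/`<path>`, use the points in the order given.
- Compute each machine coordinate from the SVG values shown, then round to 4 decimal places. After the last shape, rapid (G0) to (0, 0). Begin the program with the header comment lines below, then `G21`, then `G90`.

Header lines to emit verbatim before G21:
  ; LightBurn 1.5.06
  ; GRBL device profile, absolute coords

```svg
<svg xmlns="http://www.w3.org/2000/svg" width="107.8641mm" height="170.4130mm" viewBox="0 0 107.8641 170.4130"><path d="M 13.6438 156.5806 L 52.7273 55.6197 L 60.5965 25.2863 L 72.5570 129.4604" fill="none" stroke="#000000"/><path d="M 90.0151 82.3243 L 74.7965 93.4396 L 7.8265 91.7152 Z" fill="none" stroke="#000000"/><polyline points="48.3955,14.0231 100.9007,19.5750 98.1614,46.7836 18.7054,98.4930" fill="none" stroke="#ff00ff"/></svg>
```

viewBox `0 0 107.8641 170.4130` with mm width/height → 1 unit = 1 mm. Flip: y_m = 170.4130 − y_svg.

**Shape 1** — `<path>` open polyline, stroke `#000000` → score (S523, F1829). Machine vertices: (13.6438,13.8324) → (52.7273,114.7933) → (60.5965,145.1267) → (72.5570,40.9526). Open path.

**Shape 2** — `<path>` closed polygon, stroke `#000000` → score (S523, F1829). Machine vertices: (90.0151,88.0887) → (74.7965,76.9734) → (7.8265,78.6978) → (90.0151,88.0887). Closed: final G1 returns to the first vertex.

**Shape 3** — `<polyline>` open polyline, stroke `#ff00ff` → engrave (S258, F3468). Machine vertices: (48.3955,156.3899) → (100.9007,150.8380) → (98.1614,123.6294) → (18.7054,71.9200). Open path.

; LightBurn 1.5.06
; GRBL device profile, absolute coords
G21
G90
G0 X13.6438 Y13.8324
M4 S523
G01 X52.7273 Y114.7933 F1829
G01 X60.5965 Y145.1267
G01 X72.5570 Y40.9526
M5
G0 X90.0151 Y88.0887
M4 S523
G01 X74.7965 Y76.9734 F1829
G01 X7.8265 Y78.6978
G01 X90.0151 Y88.0887
M5
G0 X48.3955 Y156.3899
M4 S258
G01 X100.9007 Y150.8380 F3468
G01 X98.1614 Y123.6294
G01 X18.7054 Y71.9200
M5
G0 X0.0000 Y0.0000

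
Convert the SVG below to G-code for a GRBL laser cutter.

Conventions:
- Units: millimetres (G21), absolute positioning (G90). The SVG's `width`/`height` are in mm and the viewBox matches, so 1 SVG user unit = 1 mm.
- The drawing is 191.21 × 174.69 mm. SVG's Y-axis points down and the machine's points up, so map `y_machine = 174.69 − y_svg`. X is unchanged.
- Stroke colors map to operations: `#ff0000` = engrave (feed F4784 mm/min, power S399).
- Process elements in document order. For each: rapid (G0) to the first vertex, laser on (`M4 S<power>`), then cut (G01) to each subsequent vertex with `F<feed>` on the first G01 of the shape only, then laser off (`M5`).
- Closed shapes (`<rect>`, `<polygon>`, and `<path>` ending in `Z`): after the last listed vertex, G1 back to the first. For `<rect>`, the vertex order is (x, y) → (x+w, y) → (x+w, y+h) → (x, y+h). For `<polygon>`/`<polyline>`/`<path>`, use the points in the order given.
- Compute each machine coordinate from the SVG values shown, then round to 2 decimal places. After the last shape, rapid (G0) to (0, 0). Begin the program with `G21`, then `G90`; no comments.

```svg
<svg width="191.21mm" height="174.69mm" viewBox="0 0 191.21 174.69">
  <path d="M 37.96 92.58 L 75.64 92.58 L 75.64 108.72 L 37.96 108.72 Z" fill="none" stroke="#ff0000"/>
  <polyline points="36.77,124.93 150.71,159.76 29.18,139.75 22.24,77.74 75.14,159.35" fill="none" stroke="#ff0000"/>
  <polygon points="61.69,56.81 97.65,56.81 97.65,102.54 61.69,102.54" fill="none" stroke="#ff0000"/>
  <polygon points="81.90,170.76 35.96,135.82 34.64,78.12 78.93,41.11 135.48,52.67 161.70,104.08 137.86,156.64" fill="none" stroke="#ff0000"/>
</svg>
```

G21
G90
G0 X37.96 Y82.11
M4 S399
G01 X75.64 Y82.11 F4784
G01 X75.64 Y65.97
G01 X37.96 Y65.97
G01 X37.96 Y82.11
M5
G0 X36.77 Y49.76
M4 S399
G01 X150.71 Y14.93 F4784
G01 X29.18 Y34.94
G01 X22.24 Y96.95
G01 X75.14 Y15.34
M5
G0 X61.69 Y117.88
M4 S399
G01 X97.65 Y117.88 F4784
G01 X97.65 Y72.15
G01 X61.69 Y72.15
G01 X61.69 Y117.88
M5
G0 X81.90 Y3.93
M4 S399
G01 X35.96 Y38.87 F4784
G01 X34.64 Y96.57
G01 X78.93 Y133.58
G01 X135.48 Y122.02
G01 X161.70 Y70.61
G01 X137.86 Y18.05
G01 X81.90 Y3.93
M5
G0 X0.00 Y0.00

Since the viewBox matches the mm dimensions, user units are millimetres directly. The only transform is the Y-flip y_m = 174.69 − y_svg.

Shape 1 is a rectangle drawn with `<path>`. Its stroke #ff0000 means engrave at S399, F4784. After flipping Y the toolpath is (37.96,82.11) → (75.64,82.11) → (75.64,65.97) → (37.96,65.97) → (37.96,82.11), returning to the start.

Shape 2 is a open polyline drawn with `<polyline>`. Its stroke #ff0000 means engrave at S399, F4784. After flipping Y the toolpath is (36.77,49.76) → (150.71,14.93) → (29.18,34.94) → (22.24,96.95) → (75.14,15.34).

Shape 3 is a rectangle drawn with `<polygon>`. Its stroke #ff0000 means engrave at S399, F4784. After flipping Y the toolpath is (61.69,117.88) → (97.65,117.88) → (97.65,72.15) → (61.69,72.15) → (61.69,117.88), returning to the start.

Shape 4 is a regular polygon drawn with `<polygon>`. Its stroke #ff0000 means engrave at S399, F4784. After flipping Y the toolpath is (81.90,3.93) → (35.96,38.87) → (34.64,96.57) → (78.93,133.58) → (135.48,122.02) → (161.70,70.61) → (137.86,18.05) → (81.90,3.93), returning to the start.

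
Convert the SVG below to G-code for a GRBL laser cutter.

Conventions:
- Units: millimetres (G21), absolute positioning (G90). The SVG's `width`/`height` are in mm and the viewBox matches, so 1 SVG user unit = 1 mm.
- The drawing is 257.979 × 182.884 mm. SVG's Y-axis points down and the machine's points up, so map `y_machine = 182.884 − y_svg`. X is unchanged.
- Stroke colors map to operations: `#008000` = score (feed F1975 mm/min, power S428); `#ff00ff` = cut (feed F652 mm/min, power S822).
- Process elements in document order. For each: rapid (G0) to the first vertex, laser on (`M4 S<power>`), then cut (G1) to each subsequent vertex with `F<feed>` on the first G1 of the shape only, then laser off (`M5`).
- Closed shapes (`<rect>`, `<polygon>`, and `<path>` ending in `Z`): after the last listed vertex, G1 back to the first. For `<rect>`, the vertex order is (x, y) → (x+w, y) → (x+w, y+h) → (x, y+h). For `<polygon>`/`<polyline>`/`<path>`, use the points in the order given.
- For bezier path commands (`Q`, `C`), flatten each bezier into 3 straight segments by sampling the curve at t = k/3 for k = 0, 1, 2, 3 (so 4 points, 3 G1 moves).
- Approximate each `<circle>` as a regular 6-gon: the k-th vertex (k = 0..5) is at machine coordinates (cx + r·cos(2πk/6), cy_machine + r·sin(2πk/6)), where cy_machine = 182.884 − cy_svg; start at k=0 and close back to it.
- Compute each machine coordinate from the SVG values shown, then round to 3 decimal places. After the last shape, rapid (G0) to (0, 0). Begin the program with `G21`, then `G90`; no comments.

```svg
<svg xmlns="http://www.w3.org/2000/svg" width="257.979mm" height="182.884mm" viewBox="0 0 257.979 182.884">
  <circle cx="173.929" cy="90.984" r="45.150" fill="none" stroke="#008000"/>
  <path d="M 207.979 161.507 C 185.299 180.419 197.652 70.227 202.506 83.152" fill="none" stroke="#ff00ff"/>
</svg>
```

G21
G90
G0 X219.079 Y91.900
M4 S428
G1 X196.504 Y131.001 F1975
G1 X151.354 Y131.001
G1 X128.779 Y91.900
G1 X151.354 Y52.799
G1 X196.504 Y52.799
G1 X219.079 Y91.900
M5
G0 X207.979 Y21.377
M4 S822
G1 X195.401 Y36.158 F652
G1 X196.728 Y80.960
G1 X202.506 Y99.732
M5
G0 X0.000 Y0.000

Since the viewBox matches the mm dimensions, user units are millimetres directly. The only transform is the Y-flip y_m = 182.884 − y_svg.

Shape 1 is a circle drawn with `<circle>`. Its stroke #008000 means score at S428, F1975. After flipping Y the toolpath is (219.079,91.900) → (196.504,131.001) → (151.354,131.001) → (128.779,91.900) → (151.354,52.799) → (196.504,52.799) → (219.079,91.900), returning to the start.

Shape 2 is a cubic bezier drawn with `<path>`. Its stroke #ff00ff means cut at S822, F652. After flipping Y the toolpath is (207.979,21.377) → (195.401,36.158) → (196.728,80.960) → (202.506,99.732).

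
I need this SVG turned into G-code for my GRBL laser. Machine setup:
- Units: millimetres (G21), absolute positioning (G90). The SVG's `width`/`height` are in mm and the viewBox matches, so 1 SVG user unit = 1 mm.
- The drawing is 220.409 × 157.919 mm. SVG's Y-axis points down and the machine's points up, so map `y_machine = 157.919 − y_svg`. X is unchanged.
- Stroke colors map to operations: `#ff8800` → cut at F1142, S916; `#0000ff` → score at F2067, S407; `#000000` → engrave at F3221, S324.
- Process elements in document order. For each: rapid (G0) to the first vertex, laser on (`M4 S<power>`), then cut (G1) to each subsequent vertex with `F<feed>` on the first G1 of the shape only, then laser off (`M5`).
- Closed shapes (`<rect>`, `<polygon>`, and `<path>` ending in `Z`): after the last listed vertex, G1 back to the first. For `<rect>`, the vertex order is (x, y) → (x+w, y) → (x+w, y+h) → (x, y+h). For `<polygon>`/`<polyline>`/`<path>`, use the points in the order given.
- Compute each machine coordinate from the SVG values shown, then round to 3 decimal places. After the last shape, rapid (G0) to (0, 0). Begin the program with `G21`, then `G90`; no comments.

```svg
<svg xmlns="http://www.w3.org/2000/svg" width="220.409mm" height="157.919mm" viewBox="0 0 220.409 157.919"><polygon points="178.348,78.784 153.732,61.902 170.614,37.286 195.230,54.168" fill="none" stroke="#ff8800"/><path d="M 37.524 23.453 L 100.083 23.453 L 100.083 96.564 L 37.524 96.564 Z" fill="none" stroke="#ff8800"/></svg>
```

1 u = 1 mm; y_m = 157.919 − y.

[1] `<polygon>` regular polygon, #ff8800→cut S916 F1142: (178.348,79.135) → (153.732,96.017) → (170.614,120.633) → (195.230,103.751) → (178.348,79.135) (closed)

[2] `<path>` rectangle, #ff8800→cut S916 F1142: (37.524,134.466) → (100.083,134.466) → (100.083,61.355) → (37.524,61.355) → (37.524,134.466) (closed)

G21
G90
G0 X178.348 Y79.135
M4 S916
G1 X153.732 Y96.017 F1142
G1 X170.614 Y120.633
G1 X195.230 Y103.751
G1 X178.348 Y79.135
M5
G0 X37.524 Y134.466
M4 S916
G1 X100.083 Y134.466 F1142
G1 X100.083 Y61.355
G1 X37.524 Y61.355
G1 X37.524 Y134.466
M5
G0 X0.000 Y0.000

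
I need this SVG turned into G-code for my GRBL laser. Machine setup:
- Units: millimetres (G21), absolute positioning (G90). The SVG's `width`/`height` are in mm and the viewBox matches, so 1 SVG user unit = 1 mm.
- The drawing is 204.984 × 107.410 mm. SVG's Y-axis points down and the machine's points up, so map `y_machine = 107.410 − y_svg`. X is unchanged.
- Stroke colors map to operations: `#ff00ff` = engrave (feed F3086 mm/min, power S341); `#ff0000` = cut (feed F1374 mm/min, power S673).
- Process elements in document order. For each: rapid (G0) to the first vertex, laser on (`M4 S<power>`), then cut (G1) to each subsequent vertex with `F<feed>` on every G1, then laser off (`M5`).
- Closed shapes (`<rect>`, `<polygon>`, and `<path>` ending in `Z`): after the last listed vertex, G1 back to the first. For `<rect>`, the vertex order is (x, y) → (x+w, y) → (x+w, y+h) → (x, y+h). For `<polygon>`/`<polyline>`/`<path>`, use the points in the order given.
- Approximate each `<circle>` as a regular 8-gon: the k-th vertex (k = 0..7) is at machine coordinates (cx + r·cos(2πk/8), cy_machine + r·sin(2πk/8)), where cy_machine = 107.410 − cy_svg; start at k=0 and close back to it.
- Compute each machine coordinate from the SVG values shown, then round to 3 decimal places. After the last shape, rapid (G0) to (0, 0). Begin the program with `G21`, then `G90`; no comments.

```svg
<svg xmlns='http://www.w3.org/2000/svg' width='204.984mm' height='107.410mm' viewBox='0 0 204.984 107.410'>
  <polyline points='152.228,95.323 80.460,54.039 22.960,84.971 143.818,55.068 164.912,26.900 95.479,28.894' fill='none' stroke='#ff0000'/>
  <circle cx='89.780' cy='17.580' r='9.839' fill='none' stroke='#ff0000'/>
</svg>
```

G21
G90
G0 X152.228 Y12.087
M4 S673
G1 X80.460 Y53.371 F1374
G1 X22.960 Y22.439 F1374
G1 X143.818 Y52.342 F1374
G1 X164.912 Y80.510 F1374
G1 X95.479 Y78.516 F1374
M5
G0 X99.619 Y89.830
M4 S673
G1 X96.737 Y96.787 F1374
G1 X89.780 Y99.669 F1374
G1 X82.823 Y96.787 F1374
G1 X79.941 Y89.830 F1374
G1 X82.823 Y82.873 F1374
G1 X89.780 Y79.991 F1374
G1 X96.737 Y82.873 F1374
G1 X99.619 Y89.830 F1374
M5
G0 X0.000 Y0.000

Since the viewBox matches the mm dimensions, user units are millimetres directly. The only transform is the Y-flip y_m = 107.410 − y_svg.

Shape 1 is a open polyline drawn with `<polyline>`. Its stroke #ff0000 means cut at S673, F1374. After flipping Y the toolpath is (152.228,12.087) → (80.460,53.371) → (22.960,22.439) → (143.818,52.342) → (164.912,80.510) → (95.479,78.516).

Shape 2 is a circle drawn with `<circle>`. Its stroke #ff0000 means cut at S673, F1374. After flipping Y the toolpath is (99.619,89.830) → (96.737,96.787) → (89.780,99.669) → (82.823,96.787) → (79.941,89.830) → (82.823,82.873) → (89.780,79.991) → (96.737,82.873) → (99.619,89.830), returning to the start.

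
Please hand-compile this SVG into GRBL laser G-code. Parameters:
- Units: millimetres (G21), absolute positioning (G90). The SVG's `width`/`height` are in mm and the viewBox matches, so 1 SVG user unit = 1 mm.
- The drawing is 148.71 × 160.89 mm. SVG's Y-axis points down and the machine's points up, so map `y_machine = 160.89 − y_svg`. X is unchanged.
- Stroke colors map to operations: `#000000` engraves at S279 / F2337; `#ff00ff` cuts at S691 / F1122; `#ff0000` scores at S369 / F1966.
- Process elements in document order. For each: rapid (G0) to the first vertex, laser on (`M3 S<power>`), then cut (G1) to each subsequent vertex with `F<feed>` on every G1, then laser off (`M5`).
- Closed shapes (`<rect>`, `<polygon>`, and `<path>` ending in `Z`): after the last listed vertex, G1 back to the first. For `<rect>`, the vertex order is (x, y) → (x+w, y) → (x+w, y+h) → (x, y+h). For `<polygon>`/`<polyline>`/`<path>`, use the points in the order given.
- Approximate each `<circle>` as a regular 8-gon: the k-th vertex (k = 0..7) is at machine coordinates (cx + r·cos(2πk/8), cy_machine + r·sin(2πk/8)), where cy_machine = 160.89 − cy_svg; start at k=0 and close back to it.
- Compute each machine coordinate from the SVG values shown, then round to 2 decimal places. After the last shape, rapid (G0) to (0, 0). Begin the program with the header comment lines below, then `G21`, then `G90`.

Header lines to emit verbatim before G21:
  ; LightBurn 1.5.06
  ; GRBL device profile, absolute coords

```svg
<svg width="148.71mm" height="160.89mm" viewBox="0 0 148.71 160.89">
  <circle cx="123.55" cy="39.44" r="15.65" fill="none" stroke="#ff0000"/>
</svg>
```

; LightBurn 1.5.06
; GRBL device profile, absolute coords
G21
G90
G0 X139.20 Y121.45
M3 S369
G1 X134.62 Y132.52 F1966
G1 X123.55 Y137.10 F1966
G1 X112.48 Y132.52 F1966
G1 X107.90 Y121.45 F1966
G1 X112.48 Y110.38 F1966
G1 X123.55 Y105.80 F1966
G1 X134.62 Y110.38 F1966
G1 X139.20 Y121.45 F1966
M5
G0 X0.00 Y0.00

Since the viewBox matches the mm dimensions, user units are millimetres directly. The only transform is the Y-flip y_m = 160.89 − y_svg.

Shape 1 is a circle drawn with `<circle>`. Its stroke #ff0000 means score at S369, F1966. After flipping Y the toolpath is (139.20,121.45) → (134.62,132.52) → (123.55,137.10) → (112.48,132.52) → (107.90,121.45) → (112.48,110.38) → (123.55,105.80) → (134.62,110.38) → (139.20,121.45), returning to the start.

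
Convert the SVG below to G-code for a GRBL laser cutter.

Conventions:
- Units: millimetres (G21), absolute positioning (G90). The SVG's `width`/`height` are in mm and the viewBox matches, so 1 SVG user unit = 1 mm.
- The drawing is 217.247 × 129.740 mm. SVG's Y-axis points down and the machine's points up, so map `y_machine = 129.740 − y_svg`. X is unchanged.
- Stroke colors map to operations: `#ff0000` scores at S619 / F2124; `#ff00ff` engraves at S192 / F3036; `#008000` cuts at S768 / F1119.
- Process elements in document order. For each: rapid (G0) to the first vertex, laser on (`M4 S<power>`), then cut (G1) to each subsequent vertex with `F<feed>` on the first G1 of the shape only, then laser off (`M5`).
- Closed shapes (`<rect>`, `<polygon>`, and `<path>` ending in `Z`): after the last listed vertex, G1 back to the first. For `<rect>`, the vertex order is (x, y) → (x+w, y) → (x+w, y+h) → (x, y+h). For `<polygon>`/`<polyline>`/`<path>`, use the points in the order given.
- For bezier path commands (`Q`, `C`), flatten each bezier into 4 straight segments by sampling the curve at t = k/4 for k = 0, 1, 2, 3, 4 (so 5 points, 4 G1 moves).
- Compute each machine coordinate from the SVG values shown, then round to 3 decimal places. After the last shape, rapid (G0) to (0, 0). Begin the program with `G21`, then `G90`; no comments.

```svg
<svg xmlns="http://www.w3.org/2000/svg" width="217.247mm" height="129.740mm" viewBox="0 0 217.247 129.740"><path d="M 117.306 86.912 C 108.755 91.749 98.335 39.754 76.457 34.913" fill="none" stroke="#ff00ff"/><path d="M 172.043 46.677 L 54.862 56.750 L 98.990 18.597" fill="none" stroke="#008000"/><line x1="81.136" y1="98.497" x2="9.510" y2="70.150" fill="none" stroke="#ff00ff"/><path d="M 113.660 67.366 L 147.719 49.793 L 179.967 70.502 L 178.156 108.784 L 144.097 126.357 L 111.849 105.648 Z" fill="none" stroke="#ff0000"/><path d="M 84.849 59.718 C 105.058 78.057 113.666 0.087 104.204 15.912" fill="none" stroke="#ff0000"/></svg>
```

G21
G90
G0 X117.306 Y42.828
M4 S192
G1 X110.392 Y48.231 F3036
G1 X101.879 Y65.198
G1 X90.867 Y83.980
G1 X76.457 Y94.827
M5
G0 X172.043 Y83.063
M4 S768
G1 X54.862 Y72.990 F1119
G1 X98.990 Y111.143
M5
G0 X81.136 Y31.243
M4 S192
G1 X9.510 Y59.590 F3036
M5
G0 X113.660 Y62.374
M4 S619
G1 X147.719 Y79.947 F2124
G1 X179.967 Y59.238
G1 X178.156 Y20.956
G1 X144.097 Y3.383
G1 X111.849 Y24.092
G1 X113.660 Y62.374
M5
G0 X84.849 Y70.022
M4 S619
G1 X97.729 Y71.355 F2124
G1 X105.653 Y90.982
G1 X108.013 Y111.081
G1 X104.204 Y113.828
M5
G0 X0.000 Y0.000

viewBox `0 0 217.247 129.740` with mm width/height → 1 unit = 1 mm. Flip: y_m = 129.740 − y_svg.

**Shape 1** — `<path>` cubic bezier, stroke `#ff00ff` → engrave (S192, F3036). Control points (SVG): P0=(117.306,86.912), P1=(108.755,91.749), P2=(98.335,39.754), P3=(76.457,34.913); sampled at t=k/4. Machine vertices: (117.306,42.828) → (110.392,48.231) → (101.879,65.198) → (90.867,83.980) → (76.457,94.827). Open path.

**Shape 2** — `<path>` open polyline, stroke `#008000` → cut (S768, F1119). Machine vertices: (172.043,83.063) → (54.862,72.990) → (98.990,111.143). Open path.

**Shape 3** — `<line>` line segment, stroke `#ff00ff` → engrave (S192, F3036). Machine vertices: (81.136,31.243) → (9.510,59.590). Open path.

**Shape 4** — `<path>` regular polygon, stroke `#ff0000` → score (S619, F2124). Machine vertices: (113.660,62.374) → (147.719,79.947) → (179.967,59.238) → (178.156,20.956) → (144.097,3.383) → (111.849,24.092) → (113.660,62.374). Closed: final G1 returns to the first vertex.

**Shape 5** — `<path>` cubic bezier, stroke `#ff0000` → score (S619, F2124). Control points (SVG): P0=(84.849,59.718), P1=(105.058,78.057), P2=(113.666,0.087), P3=(104.204,15.912); sampled at t=k/4. Machine vertices: (84.849,70.022) → (97.729,71.355) → (105.653,90.982) → (108.013,111.081) → (104.204,113.828). Open path.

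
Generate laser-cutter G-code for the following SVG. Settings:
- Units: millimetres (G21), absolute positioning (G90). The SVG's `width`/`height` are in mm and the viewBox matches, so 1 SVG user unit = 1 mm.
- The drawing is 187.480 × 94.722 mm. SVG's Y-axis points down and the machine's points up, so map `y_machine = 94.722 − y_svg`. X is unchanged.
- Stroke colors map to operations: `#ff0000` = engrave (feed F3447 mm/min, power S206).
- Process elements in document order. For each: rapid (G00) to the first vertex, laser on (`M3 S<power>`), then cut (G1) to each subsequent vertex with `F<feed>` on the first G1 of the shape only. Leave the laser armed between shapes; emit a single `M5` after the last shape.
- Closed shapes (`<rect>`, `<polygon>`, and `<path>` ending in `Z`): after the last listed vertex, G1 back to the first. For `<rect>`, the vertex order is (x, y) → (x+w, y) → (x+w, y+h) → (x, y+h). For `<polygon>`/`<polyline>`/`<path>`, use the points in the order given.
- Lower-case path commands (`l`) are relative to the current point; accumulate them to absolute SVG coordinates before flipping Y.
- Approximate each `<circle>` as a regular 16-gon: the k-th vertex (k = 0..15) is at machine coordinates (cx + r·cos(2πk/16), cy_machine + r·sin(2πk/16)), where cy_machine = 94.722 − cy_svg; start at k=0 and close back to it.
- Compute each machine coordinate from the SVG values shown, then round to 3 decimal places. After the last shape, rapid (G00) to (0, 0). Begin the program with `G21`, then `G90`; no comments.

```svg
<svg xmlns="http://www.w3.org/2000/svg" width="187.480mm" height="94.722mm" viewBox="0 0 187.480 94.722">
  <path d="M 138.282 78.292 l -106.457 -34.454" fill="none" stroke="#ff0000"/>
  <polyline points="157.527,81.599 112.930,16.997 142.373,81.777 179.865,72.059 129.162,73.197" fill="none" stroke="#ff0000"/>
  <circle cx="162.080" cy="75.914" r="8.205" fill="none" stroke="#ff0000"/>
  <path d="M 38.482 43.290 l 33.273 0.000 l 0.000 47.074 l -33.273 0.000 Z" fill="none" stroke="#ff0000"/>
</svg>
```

1 u = 1 mm; y_m = 94.722 − y.

[1] `<path>` line segment, #ff0000→engrave S206 F3447: (138.282,16.430) → (31.825,50.884)

[2] `<polyline>` open polyline, #ff0000→engrave S206 F3447: (157.527,13.123) → (112.930,77.725) → (142.373,12.945) → (179.865,22.663) → (129.162,21.525)

[3] `<circle>` circle, #ff0000→engrave S206 F3447: (170.285,18.808) → (169.660,21.948) → (167.882,24.610) → (165.220,26.388) → (162.080,27.013) → (158.940,26.388) → (156.278,24.610) → (154.500,21.948) → (153.875,18.808) → (154.500,15.668) → (156.278,13.006) → (158.940,11.228) → (162.080,10.603) → (165.220,11.228) → (167.882,13.006) → (169.660,15.668) → (170.285,18.808) (closed)

[4] `<path>` rectangle, #ff0000→engrave S206 F3447: (38.482,51.432) → (71.755,51.432) → (71.755,4.358) → (38.482,4.358) → (38.482,51.432) (closed)

G21
G90
G00 X138.282 Y16.430
M3 S206
G1 X31.825 Y50.884 F3447
G00 X157.527 Y13.123
M3 S206
G1 X112.930 Y77.725 F3447
G1 X142.373 Y12.945
G1 X179.865 Y22.663
G1 X129.162 Y21.525
G00 X170.285 Y18.808
M3 S206
G1 X169.660 Y21.948 F3447
G1 X167.882 Y24.610
G1 X165.220 Y26.388
G1 X162.080 Y27.013
G1 X158.940 Y26.388
G1 X156.278 Y24.610
G1 X154.500 Y21.948
G1 X153.875 Y18.808
G1 X154.500 Y15.668
G1 X156.278 Y13.006
G1 X158.940 Y11.228
G1 X162.080 Y10.603
G1 X165.220 Y11.228
G1 X167.882 Y13.006
G1 X169.660 Y15.668
G1 X170.285 Y18.808
G00 X38.482 Y51.432
M3 S206
G1 X71.755 Y51.432 F3447
G1 X71.755 Y4.358
G1 X38.482 Y4.358
G1 X38.482 Y51.432
M5
G00 X0.000 Y0.000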